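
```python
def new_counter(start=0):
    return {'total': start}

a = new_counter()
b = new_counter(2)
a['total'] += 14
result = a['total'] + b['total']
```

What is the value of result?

Step 1: new_counter() returns a new dict each call (immutable default 0).
Step 2: a = {'total': 0}, b = {'total': 2}.
Step 3: a['total'] += 14 = 14. result = 14 + 2 = 16

The answer is 16.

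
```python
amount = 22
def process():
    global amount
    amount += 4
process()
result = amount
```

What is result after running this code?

Step 1: amount = 22 globally.
Step 2: process() modifies global amount: amount += 4 = 26.
Step 3: result = 26

The answer is 26.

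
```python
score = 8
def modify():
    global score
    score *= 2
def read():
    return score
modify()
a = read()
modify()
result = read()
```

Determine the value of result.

Step 1: score = 8.
Step 2: First modify(): score = 8 * 2 = 16.
Step 3: Second modify(): score = 16 * 2 = 32.
Step 4: read() returns 32

The answer is 32.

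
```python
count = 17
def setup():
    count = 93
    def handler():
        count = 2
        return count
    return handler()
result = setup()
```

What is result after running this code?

Step 1: Three scopes define count: global (17), setup (93), handler (2).
Step 2: handler() has its own local count = 2, which shadows both enclosing and global.
Step 3: result = 2 (local wins in LEGB)

The answer is 2.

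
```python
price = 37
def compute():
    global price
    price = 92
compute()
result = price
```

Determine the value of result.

Step 1: price = 37 globally.
Step 2: compute() declares global price and sets it to 92.
Step 3: After compute(), global price = 92. result = 92

The answer is 92.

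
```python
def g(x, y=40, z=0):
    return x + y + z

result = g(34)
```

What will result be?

Step 1: g(34) uses defaults y = 40, z = 0.
Step 2: Returns 34 + 40 + 0 = 74.
Step 3: result = 74

The answer is 74.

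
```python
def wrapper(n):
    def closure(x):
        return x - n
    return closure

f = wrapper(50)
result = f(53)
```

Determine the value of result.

Step 1: wrapper(50) creates a closure capturing n = 50.
Step 2: f(53) computes 53 - 50 = 3.
Step 3: result = 3

The answer is 3.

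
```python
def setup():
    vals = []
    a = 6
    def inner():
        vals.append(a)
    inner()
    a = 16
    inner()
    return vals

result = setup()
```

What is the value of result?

Step 1: a = 6. inner() appends current a to vals.
Step 2: First inner(): appends 6. Then a = 16.
Step 3: Second inner(): appends 16 (closure sees updated a). result = [6, 16]

The answer is [6, 16].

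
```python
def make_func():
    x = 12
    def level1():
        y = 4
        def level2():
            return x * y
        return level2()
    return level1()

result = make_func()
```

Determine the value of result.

Step 1: x = 12 in make_func. y = 4 in level1.
Step 2: level2() reads x = 12 and y = 4 from enclosing scopes.
Step 3: result = 12 * 4 = 48

The answer is 48.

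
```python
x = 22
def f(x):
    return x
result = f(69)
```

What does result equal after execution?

Step 1: Global x = 22.
Step 2: f(69) takes parameter x = 69, which shadows the global.
Step 3: result = 69

The answer is 69.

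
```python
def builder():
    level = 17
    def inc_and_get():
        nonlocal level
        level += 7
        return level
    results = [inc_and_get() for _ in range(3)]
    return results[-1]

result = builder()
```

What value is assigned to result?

Step 1: level = 17.
Step 2: Three calls to inc_and_get(), each adding 7.
Step 3: Last value = 17 + 7 * 3 = 38

The answer is 38.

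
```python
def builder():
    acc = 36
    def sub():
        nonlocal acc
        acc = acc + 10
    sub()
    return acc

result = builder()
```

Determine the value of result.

Step 1: builder() sets acc = 36.
Step 2: sub() uses nonlocal to modify acc in builder's scope: acc = 36 + 10 = 46.
Step 3: builder() returns the modified acc = 46

The answer is 46.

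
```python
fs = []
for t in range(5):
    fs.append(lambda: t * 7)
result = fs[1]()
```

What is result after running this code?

Step 1: All lambdas reference the same variable t (late binding).
Step 2: After the loop, t = 4. Every lambda returns t * 7.
Step 3: fs[1]() = 4 * 7 = 28

The answer is 28.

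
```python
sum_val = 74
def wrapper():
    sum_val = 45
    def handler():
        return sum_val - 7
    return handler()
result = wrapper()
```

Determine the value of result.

Step 1: wrapper() shadows global sum_val with sum_val = 45.
Step 2: handler() finds sum_val = 45 in enclosing scope, computes 45 - 7 = 38.
Step 3: result = 38

The answer is 38.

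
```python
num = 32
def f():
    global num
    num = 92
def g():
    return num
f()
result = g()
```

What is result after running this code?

Step 1: num = 32.
Step 2: f() sets global num = 92.
Step 3: g() reads global num = 92. result = 92

The answer is 92.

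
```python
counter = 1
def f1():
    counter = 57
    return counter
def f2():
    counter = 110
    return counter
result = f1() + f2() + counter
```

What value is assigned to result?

Step 1: Each function shadows global counter with its own local.
Step 2: f1() returns 57, f2() returns 110.
Step 3: Global counter = 1 is unchanged. result = 57 + 110 + 1 = 168

The answer is 168.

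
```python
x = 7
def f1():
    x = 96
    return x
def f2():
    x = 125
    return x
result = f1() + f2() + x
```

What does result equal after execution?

Step 1: Each function shadows global x with its own local.
Step 2: f1() returns 96, f2() returns 125.
Step 3: Global x = 7 is unchanged. result = 96 + 125 + 7 = 228

The answer is 228.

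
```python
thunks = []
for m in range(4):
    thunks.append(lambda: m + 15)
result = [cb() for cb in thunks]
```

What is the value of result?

Step 1: All lambdas capture m by reference. After the loop, m = 3.
Step 2: Each call returns 3 + 15 = 18.
Step 3: result = [18, 18, 18, 18]

The answer is [18, 18, 18, 18].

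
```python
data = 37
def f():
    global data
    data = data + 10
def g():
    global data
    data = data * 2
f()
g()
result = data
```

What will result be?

Step 1: data = 37.
Step 2: f() adds 10: data = 37 + 10 = 47.
Step 3: g() doubles: data = 47 * 2 = 94.
Step 4: result = 94

The answer is 94.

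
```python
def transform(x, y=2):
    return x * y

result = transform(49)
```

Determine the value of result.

Step 1: transform(49) uses default y = 2.
Step 2: Returns 49 * 2 = 98.
Step 3: result = 98

The answer is 98.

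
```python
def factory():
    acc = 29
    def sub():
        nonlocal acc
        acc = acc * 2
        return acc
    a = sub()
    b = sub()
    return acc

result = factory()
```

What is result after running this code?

Step 1: acc starts at 29.
Step 2: First sub(): acc = 29 * 2 = 58.
Step 3: Second sub(): acc = 58 * 2 = 116.
Step 4: result = 116

The answer is 116.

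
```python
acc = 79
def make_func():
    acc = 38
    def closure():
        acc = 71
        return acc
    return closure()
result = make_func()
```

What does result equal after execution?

Step 1: Three scopes define acc: global (79), make_func (38), closure (71).
Step 2: closure() has its own local acc = 71, which shadows both enclosing and global.
Step 3: result = 71 (local wins in LEGB)

The answer is 71.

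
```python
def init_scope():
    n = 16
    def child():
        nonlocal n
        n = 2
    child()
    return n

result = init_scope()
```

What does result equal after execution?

Step 1: init_scope() sets n = 16.
Step 2: child() uses nonlocal to reassign n = 2.
Step 3: result = 2

The answer is 2.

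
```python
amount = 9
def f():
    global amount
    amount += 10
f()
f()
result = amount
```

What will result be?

Step 1: amount = 9.
Step 2: First f(): amount = 9 + 10 = 19.
Step 3: Second f(): amount = 19 + 10 = 29. result = 29

The answer is 29.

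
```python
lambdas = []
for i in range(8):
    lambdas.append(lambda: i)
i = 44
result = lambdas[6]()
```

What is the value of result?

Step 1: Lambdas capture the variable i by reference, not by value.
Step 2: After the loop, i is reassigned to 44.
Step 3: lambdas[6]() looks up the current i = 44. result = 44

The answer is 44.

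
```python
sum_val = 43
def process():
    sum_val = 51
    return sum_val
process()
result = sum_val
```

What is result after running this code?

Step 1: Global sum_val = 43.
Step 2: process() creates local sum_val = 51 (shadow, not modification).
Step 3: After process() returns, global sum_val is unchanged. result = 43

The answer is 43.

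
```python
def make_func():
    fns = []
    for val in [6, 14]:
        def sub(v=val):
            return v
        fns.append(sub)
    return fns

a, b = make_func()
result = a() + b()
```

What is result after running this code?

Step 1: Default argument v=val captures val at each iteration.
Step 2: a() returns 6 (captured at first iteration), b() returns 14 (captured at second).
Step 3: result = 6 + 14 = 20

The answer is 20.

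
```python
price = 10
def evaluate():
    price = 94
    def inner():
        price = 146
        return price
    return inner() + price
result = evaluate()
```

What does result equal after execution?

Step 1: evaluate() has local price = 94. inner() has local price = 146.
Step 2: inner() returns its local price = 146.
Step 3: evaluate() returns 146 + its own price (94) = 240

The answer is 240.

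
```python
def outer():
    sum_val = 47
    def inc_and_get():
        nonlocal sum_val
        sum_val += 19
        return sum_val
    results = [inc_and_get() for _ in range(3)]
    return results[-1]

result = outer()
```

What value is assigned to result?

Step 1: sum_val = 47.
Step 2: Three calls to inc_and_get(), each adding 19.
Step 3: Last value = 47 + 19 * 3 = 104

The answer is 104.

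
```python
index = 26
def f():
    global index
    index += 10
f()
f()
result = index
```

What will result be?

Step 1: index = 26.
Step 2: First f(): index = 26 + 10 = 36.
Step 3: Second f(): index = 36 + 10 = 46. result = 46

The answer is 46.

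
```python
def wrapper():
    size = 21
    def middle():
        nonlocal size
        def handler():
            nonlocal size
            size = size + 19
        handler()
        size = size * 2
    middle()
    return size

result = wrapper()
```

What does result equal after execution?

Step 1: size = 21.
Step 2: handler() adds 19: size = 21 + 19 = 40.
Step 3: middle() doubles: size = 40 * 2 = 80.
Step 4: result = 80

The answer is 80.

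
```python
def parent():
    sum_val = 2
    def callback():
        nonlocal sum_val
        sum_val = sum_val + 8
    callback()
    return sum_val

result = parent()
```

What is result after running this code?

Step 1: parent() sets sum_val = 2.
Step 2: callback() uses nonlocal to modify sum_val in parent's scope: sum_val = 2 + 8 = 10.
Step 3: parent() returns the modified sum_val = 10

The answer is 10.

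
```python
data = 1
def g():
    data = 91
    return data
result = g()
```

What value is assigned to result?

Step 1: Global data = 1.
Step 2: g() creates local data = 91, shadowing the global.
Step 3: Returns local data = 91. result = 91

The answer is 91.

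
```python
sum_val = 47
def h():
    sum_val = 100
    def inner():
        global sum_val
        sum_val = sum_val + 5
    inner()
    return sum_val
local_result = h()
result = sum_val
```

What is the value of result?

Step 1: Global sum_val = 47. h() creates local sum_val = 100.
Step 2: inner() declares global sum_val and adds 5: global sum_val = 47 + 5 = 52.
Step 3: h() returns its local sum_val = 100 (unaffected by inner).
Step 4: result = global sum_val = 52

The answer is 52.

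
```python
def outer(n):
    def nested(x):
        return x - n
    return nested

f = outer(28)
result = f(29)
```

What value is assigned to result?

Step 1: outer(28) creates a closure capturing n = 28.
Step 2: f(29) computes 29 - 28 = 1.
Step 3: result = 1

The answer is 1.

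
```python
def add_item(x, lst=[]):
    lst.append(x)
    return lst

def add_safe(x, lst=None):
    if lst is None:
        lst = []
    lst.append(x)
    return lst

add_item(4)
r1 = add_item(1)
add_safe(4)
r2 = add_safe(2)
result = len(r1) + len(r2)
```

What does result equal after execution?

Step 1: add_item shares mutable default: after 2 calls, lst = [4, 1], len = 2.
Step 2: add_safe creates fresh list each time: r2 = [2], len = 1.
Step 3: result = 2 + 1 = 3

The answer is 3.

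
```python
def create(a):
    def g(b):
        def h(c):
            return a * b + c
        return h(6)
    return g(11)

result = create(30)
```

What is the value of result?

Step 1: a = 30, b = 11, c = 6.
Step 2: h() computes a * b + c = 30 * 11 + 6 = 336.
Step 3: result = 336

The answer is 336.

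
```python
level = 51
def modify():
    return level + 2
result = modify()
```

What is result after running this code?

Step 1: level = 51 is defined globally.
Step 2: modify() looks up level from global scope = 51, then computes 51 + 2 = 53.
Step 3: result = 53

The answer is 53.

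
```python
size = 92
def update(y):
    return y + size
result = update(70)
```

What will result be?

Step 1: size = 92 is defined globally.
Step 2: update(70) uses parameter y = 70 and looks up size from global scope = 92.
Step 3: result = 70 + 92 = 162

The answer is 162.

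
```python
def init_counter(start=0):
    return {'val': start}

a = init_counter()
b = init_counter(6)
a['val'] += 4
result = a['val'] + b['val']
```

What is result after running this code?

Step 1: init_counter() returns a new dict each call (immutable default 0).
Step 2: a = {'val': 0}, b = {'val': 6}.
Step 3: a['val'] += 4 = 4. result = 4 + 6 = 10

The answer is 10.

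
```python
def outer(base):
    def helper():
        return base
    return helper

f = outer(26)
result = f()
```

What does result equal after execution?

Step 1: outer(26) creates closure capturing base = 26.
Step 2: f() returns the captured base = 26.
Step 3: result = 26

The answer is 26.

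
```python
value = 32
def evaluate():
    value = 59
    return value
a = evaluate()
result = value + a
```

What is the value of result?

Step 1: Global value = 32. evaluate() returns local value = 59.
Step 2: a = 59. Global value still = 32.
Step 3: result = 32 + 59 = 91

The answer is 91.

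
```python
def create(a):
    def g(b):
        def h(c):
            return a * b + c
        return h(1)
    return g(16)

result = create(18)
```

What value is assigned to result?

Step 1: a = 18, b = 16, c = 1.
Step 2: h() computes a * b + c = 18 * 16 + 1 = 289.
Step 3: result = 289

The answer is 289.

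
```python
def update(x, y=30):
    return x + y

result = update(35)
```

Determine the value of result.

Step 1: update(35) uses default y = 30.
Step 2: Returns 35 + 30 = 65.
Step 3: result = 65

The answer is 65.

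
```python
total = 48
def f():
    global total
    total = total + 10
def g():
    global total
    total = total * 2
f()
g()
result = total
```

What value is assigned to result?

Step 1: total = 48.
Step 2: f() adds 10: total = 48 + 10 = 58.
Step 3: g() doubles: total = 58 * 2 = 116.
Step 4: result = 116

The answer is 116.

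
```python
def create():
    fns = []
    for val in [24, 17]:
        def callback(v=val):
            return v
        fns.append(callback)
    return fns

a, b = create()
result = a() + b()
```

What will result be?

Step 1: Default argument v=val captures val at each iteration.
Step 2: a() returns 24 (captured at first iteration), b() returns 17 (captured at second).
Step 3: result = 24 + 17 = 41

The answer is 41.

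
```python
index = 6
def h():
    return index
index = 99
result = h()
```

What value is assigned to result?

Step 1: index is first set to 6, then reassigned to 99.
Step 2: h() is called after the reassignment, so it looks up the current global index = 99.
Step 3: result = 99

The answer is 99.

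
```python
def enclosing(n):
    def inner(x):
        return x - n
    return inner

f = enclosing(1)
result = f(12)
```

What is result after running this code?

Step 1: enclosing(1) creates a closure capturing n = 1.
Step 2: f(12) computes 12 - 1 = 11.
Step 3: result = 11

The answer is 11.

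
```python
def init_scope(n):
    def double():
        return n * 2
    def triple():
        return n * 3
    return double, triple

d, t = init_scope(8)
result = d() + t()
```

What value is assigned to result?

Step 1: Both closures capture the same n = 8.
Step 2: d() = 8 * 2 = 16, t() = 8 * 3 = 24.
Step 3: result = 16 + 24 = 40

The answer is 40.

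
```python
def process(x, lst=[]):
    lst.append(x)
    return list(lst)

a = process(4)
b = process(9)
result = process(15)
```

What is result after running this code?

Step 1: Default list is shared. list() creates copies for return values.
Step 2: Internal list grows: [4] -> [4, 9] -> [4, 9, 15].
Step 3: result = [4, 9, 15]

The answer is [4, 9, 15].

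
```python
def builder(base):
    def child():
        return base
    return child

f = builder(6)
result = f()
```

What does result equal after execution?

Step 1: builder(6) creates closure capturing base = 6.
Step 2: f() returns the captured base = 6.
Step 3: result = 6

The answer is 6.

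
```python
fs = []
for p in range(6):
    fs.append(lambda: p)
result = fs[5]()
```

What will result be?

Step 1: The loop creates 6 lambdas, all referencing the same variable p.
Step 2: After the loop, p = 5 (final value).
Step 3: fs[5]() looks up p at call time and finds 5. This is the late binding gotcha. result = 5

The answer is 5.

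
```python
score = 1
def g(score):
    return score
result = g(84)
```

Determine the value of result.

Step 1: Global score = 1.
Step 2: g(84) takes parameter score = 84, which shadows the global.
Step 3: result = 84

The answer is 84.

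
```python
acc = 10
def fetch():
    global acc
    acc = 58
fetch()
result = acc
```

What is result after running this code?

Step 1: acc = 10 globally.
Step 2: fetch() declares global acc and sets it to 58.
Step 3: After fetch(), global acc = 58. result = 58

The answer is 58.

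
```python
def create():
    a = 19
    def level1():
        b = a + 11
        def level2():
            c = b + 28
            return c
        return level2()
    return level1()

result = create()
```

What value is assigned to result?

Step 1: a = 19. b = a + 11 = 30.
Step 2: c = b + 28 = 30 + 28 = 58.
Step 3: result = 58

The answer is 58.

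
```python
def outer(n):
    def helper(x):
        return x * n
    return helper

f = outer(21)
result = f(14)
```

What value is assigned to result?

Step 1: outer(21) creates a closure capturing n = 21.
Step 2: f(14) computes 14 * 21 = 294.
Step 3: result = 294

The answer is 294.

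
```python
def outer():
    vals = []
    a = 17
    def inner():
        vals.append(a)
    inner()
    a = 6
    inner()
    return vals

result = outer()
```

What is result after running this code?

Step 1: a = 17. inner() appends current a to vals.
Step 2: First inner(): appends 17. Then a = 6.
Step 3: Second inner(): appends 6 (closure sees updated a). result = [17, 6]

The answer is [17, 6].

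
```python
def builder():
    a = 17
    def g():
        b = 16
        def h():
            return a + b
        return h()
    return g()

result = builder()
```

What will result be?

Step 1: builder() defines a = 17. g() defines b = 16.
Step 2: h() accesses both from enclosing scopes: a = 17, b = 16.
Step 3: result = 17 + 16 = 33

The answer is 33.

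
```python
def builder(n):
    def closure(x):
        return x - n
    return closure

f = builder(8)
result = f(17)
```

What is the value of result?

Step 1: builder(8) creates a closure capturing n = 8.
Step 2: f(17) computes 17 - 8 = 9.
Step 3: result = 9

The answer is 9.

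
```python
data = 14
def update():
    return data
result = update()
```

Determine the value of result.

Step 1: data = 14 is defined in the global scope.
Step 2: update() looks up data. No local data exists, so Python checks the global scope via LEGB rule and finds data = 14.
Step 3: result = 14

The answer is 14.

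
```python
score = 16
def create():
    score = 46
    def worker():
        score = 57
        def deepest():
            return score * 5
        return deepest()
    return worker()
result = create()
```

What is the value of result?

Step 1: deepest() looks up score through LEGB: not local, finds score = 57 in enclosing worker().
Step 2: Returns 57 * 5 = 285.
Step 3: result = 285

The answer is 285.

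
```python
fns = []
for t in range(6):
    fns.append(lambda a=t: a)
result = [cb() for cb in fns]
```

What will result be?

Step 1: Default arg a=t captures t at each iteration.
Step 2: Each lambda has its own default: 0, 1, ..., 5.
Step 3: result = [0, 1, 2, 3, 4, 5]

The answer is [0, 1, 2, 3, 4, 5].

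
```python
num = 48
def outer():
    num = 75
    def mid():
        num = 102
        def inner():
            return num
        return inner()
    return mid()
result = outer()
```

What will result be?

Step 1: Three levels of shadowing: global 48, outer 75, mid 102.
Step 2: inner() finds num = 102 in enclosing mid() scope.
Step 3: result = 102

The answer is 102.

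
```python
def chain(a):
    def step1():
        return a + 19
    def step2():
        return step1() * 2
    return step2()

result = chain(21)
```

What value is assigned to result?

Step 1: chain(21) captures a = 21.
Step 2: step2() calls step1() which returns 21 + 19 = 40.
Step 3: step2() returns 40 * 2 = 80

The answer is 80.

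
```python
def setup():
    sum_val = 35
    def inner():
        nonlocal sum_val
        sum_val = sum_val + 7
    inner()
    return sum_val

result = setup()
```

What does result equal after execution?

Step 1: setup() sets sum_val = 35.
Step 2: inner() uses nonlocal to modify sum_val in setup's scope: sum_val = 35 + 7 = 42.
Step 3: setup() returns the modified sum_val = 42

The answer is 42.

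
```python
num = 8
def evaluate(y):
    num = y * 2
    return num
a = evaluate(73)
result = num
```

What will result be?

Step 1: Global num = 8.
Step 2: evaluate(73) creates local num = 73 * 2 = 146.
Step 3: Global num unchanged because no global keyword. result = 8

The answer is 8.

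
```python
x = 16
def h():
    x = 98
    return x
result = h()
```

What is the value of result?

Step 1: Global x = 16.
Step 2: h() creates local x = 98, shadowing the global.
Step 3: Returns local x = 98. result = 98

The answer is 98.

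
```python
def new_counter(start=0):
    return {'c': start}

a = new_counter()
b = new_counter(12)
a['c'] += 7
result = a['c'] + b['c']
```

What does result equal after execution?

Step 1: new_counter() returns a new dict each call (immutable default 0).
Step 2: a = {'c': 0}, b = {'c': 12}.
Step 3: a['c'] += 7 = 7. result = 7 + 12 = 19

The answer is 19.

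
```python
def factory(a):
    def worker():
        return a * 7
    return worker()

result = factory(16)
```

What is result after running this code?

Step 1: factory(16) binds parameter a = 16.
Step 2: worker() accesses a = 16 from enclosing scope.
Step 3: result = 16 * 7 = 112

The answer is 112.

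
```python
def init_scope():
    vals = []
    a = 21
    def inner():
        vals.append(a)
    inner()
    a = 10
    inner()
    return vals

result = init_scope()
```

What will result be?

Step 1: a = 21. inner() appends current a to vals.
Step 2: First inner(): appends 21. Then a = 10.
Step 3: Second inner(): appends 10 (closure sees updated a). result = [21, 10]

The answer is [21, 10].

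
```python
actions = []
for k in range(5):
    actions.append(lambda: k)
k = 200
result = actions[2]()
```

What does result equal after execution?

Step 1: Lambdas capture the variable k by reference, not by value.
Step 2: After the loop, k is reassigned to 200.
Step 3: actions[2]() looks up the current k = 200. result = 200

The answer is 200.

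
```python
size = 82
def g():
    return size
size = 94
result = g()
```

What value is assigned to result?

Step 1: size is first set to 82, then reassigned to 94.
Step 2: g() is called after the reassignment, so it looks up the current global size = 94.
Step 3: result = 94

The answer is 94.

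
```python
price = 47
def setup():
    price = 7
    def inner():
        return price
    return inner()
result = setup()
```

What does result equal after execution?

Step 1: price = 47 globally, but setup() defines price = 7 locally.
Step 2: inner() looks up price. Not in local scope, so checks enclosing scope (setup) and finds price = 7.
Step 3: result = 7

The answer is 7.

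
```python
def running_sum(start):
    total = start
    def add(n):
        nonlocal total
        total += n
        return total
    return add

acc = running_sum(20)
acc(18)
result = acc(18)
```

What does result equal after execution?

Step 1: running_sum(20) creates closure with total = 20.
Step 2: First acc(18): total = 20 + 18 = 38.
Step 3: Second acc(18): total = 38 + 18 = 56. result = 56

The answer is 56.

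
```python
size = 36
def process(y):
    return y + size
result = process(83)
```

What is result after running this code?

Step 1: size = 36 is defined globally.
Step 2: process(83) uses parameter y = 83 and looks up size from global scope = 36.
Step 3: result = 83 + 36 = 119

The answer is 119.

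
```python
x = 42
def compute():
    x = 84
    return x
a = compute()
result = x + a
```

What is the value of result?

Step 1: Global x = 42. compute() returns local x = 84.
Step 2: a = 84. Global x still = 42.
Step 3: result = 42 + 84 = 126

The answer is 126.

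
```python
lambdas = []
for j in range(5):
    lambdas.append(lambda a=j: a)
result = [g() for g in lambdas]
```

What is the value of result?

Step 1: Default arg a=j captures j at each iteration.
Step 2: Each lambda has its own default: 0, 1, ..., 4.
Step 3: result = [0, 1, 2, 3, 4]

The answer is [0, 1, 2, 3, 4].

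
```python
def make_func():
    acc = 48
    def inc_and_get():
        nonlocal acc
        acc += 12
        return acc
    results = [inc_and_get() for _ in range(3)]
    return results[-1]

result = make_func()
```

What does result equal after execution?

Step 1: acc = 48.
Step 2: Three calls to inc_and_get(), each adding 12.
Step 3: Last value = 48 + 12 * 3 = 84

The answer is 84.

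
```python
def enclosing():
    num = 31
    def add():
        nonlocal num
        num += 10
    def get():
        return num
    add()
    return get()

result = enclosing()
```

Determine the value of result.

Step 1: num = 31. add() modifies it via nonlocal, get() reads it.
Step 2: add() makes num = 31 + 10 = 41.
Step 3: get() returns 41. result = 41

The answer is 41.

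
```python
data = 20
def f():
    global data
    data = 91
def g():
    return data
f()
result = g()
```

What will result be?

Step 1: data = 20.
Step 2: f() sets global data = 91.
Step 3: g() reads global data = 91. result = 91

The answer is 91.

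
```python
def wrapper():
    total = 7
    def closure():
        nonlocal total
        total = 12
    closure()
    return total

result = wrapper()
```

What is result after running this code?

Step 1: wrapper() sets total = 7.
Step 2: closure() uses nonlocal to reassign total = 12.
Step 3: result = 12

The answer is 12.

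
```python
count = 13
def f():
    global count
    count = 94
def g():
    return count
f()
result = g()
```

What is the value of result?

Step 1: count = 13.
Step 2: f() sets global count = 94.
Step 3: g() reads global count = 94. result = 94

The answer is 94.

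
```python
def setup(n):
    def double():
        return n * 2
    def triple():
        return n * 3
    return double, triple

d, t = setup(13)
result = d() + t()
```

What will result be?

Step 1: Both closures capture the same n = 13.
Step 2: d() = 13 * 2 = 26, t() = 13 * 3 = 39.
Step 3: result = 26 + 39 = 65

The answer is 65.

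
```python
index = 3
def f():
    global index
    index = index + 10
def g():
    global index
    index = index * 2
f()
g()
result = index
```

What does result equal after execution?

Step 1: index = 3.
Step 2: f() adds 10: index = 3 + 10 = 13.
Step 3: g() doubles: index = 13 * 2 = 26.
Step 4: result = 26

The answer is 26.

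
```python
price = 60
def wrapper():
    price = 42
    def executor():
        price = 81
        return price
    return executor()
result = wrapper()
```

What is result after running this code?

Step 1: Three scopes define price: global (60), wrapper (42), executor (81).
Step 2: executor() has its own local price = 81, which shadows both enclosing and global.
Step 3: result = 81 (local wins in LEGB)

The answer is 81.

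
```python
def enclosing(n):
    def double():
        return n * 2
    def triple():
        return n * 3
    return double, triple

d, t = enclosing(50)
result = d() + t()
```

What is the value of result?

Step 1: Both closures capture the same n = 50.
Step 2: d() = 50 * 2 = 100, t() = 50 * 3 = 150.
Step 3: result = 100 + 150 = 250

The answer is 250.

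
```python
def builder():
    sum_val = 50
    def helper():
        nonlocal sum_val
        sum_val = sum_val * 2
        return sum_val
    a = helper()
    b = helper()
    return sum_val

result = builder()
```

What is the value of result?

Step 1: sum_val starts at 50.
Step 2: First helper(): sum_val = 50 * 2 = 100.
Step 3: Second helper(): sum_val = 100 * 2 = 200.
Step 4: result = 200

The answer is 200.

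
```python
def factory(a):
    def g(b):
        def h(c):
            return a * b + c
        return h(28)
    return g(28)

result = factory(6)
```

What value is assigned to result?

Step 1: a = 6, b = 28, c = 28.
Step 2: h() computes a * b + c = 6 * 28 + 28 = 196.
Step 3: result = 196

The answer is 196.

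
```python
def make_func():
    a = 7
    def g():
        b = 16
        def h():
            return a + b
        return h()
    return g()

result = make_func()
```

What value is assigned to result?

Step 1: make_func() defines a = 7. g() defines b = 16.
Step 2: h() accesses both from enclosing scopes: a = 7, b = 16.
Step 3: result = 7 + 16 = 23

The answer is 23.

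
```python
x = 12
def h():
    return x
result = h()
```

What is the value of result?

Step 1: x = 12 is defined in the global scope.
Step 2: h() looks up x. No local x exists, so Python checks the global scope via LEGB rule and finds x = 12.
Step 3: result = 12

The answer is 12.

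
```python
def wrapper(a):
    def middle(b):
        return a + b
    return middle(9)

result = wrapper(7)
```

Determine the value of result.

Step 1: wrapper(7) passes a = 7.
Step 2: middle(9) has b = 9, reads a = 7 from enclosing.
Step 3: result = 7 + 9 = 16

The answer is 16.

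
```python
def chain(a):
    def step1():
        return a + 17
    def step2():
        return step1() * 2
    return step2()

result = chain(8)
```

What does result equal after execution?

Step 1: chain(8) captures a = 8.
Step 2: step2() calls step1() which returns 8 + 17 = 25.
Step 3: step2() returns 25 * 2 = 50

The answer is 50.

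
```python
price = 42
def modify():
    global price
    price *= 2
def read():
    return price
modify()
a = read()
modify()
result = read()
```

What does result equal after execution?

Step 1: price = 42.
Step 2: First modify(): price = 42 * 2 = 84.
Step 3: Second modify(): price = 84 * 2 = 168.
Step 4: read() returns 168

The answer is 168.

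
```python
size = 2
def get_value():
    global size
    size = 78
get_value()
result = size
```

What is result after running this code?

Step 1: size = 2 globally.
Step 2: get_value() declares global size and sets it to 78.
Step 3: After get_value(), global size = 78. result = 78

The answer is 78.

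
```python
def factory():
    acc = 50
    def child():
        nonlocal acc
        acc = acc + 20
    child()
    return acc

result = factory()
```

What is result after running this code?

Step 1: factory() sets acc = 50.
Step 2: child() uses nonlocal to modify acc in factory's scope: acc = 50 + 20 = 70.
Step 3: factory() returns the modified acc = 70

The answer is 70.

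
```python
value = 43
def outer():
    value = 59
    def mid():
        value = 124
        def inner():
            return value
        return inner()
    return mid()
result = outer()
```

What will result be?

Step 1: Three levels of shadowing: global 43, outer 59, mid 124.
Step 2: inner() finds value = 124 in enclosing mid() scope.
Step 3: result = 124

The answer is 124.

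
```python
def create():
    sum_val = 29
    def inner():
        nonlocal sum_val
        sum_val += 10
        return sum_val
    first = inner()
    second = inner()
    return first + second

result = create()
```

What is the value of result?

Step 1: sum_val starts at 29.
Step 2: First call: sum_val = 29 + 10 = 39, returns 39.
Step 3: Second call: sum_val = 39 + 10 = 49, returns 49.
Step 4: result = 39 + 49 = 88

The answer is 88.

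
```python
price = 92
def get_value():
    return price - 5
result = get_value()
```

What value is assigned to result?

Step 1: price = 92 is defined globally.
Step 2: get_value() looks up price from global scope = 92, then computes 92 - 5 = 87.
Step 3: result = 87

The answer is 87.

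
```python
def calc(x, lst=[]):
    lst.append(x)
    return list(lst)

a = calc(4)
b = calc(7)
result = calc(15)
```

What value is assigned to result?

Step 1: Default list is shared. list() creates copies for return values.
Step 2: Internal list grows: [4] -> [4, 7] -> [4, 7, 15].
Step 3: result = [4, 7, 15]

The answer is [4, 7, 15].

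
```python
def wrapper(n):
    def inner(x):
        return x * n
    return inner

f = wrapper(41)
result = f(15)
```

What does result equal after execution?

Step 1: wrapper(41) creates a closure capturing n = 41.
Step 2: f(15) computes 15 * 41 = 615.
Step 3: result = 615

The answer is 615.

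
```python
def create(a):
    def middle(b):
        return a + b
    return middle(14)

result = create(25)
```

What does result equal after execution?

Step 1: create(25) passes a = 25.
Step 2: middle(14) has b = 14, reads a = 25 from enclosing.
Step 3: result = 25 + 14 = 39

The answer is 39.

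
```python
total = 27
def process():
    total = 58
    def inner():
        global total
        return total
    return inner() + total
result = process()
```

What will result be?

Step 1: Global total = 27. process() shadows with local total = 58.
Step 2: inner() uses global keyword, so inner() returns global total = 27.
Step 3: process() returns 27 + 58 = 85

The answer is 85.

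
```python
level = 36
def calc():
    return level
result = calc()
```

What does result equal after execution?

Step 1: level = 36 is defined in the global scope.
Step 2: calc() looks up level. No local level exists, so Python checks the global scope via LEGB rule and finds level = 36.
Step 3: result = 36

The answer is 36.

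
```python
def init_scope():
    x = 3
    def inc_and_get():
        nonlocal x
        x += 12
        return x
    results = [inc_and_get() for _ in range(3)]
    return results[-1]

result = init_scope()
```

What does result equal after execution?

Step 1: x = 3.
Step 2: Three calls to inc_and_get(), each adding 12.
Step 3: Last value = 3 + 12 * 3 = 39

The answer is 39.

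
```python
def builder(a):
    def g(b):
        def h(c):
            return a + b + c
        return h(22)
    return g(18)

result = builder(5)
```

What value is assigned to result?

Step 1: a = 5, b = 18, c = 22 across three nested scopes.
Step 2: h() accesses all three via LEGB rule.
Step 3: result = 5 + 18 + 22 = 45

The answer is 45.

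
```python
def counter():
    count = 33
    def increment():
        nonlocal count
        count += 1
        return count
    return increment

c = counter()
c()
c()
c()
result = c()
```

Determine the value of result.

Step 1: counter() creates closure with count = 33.
Step 2: Each c() call increments count via nonlocal. After 4 calls: 33 + 4 = 37.
Step 3: result = 37

The answer is 37.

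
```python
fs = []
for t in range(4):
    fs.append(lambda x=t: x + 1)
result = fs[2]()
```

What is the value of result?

Step 1: Default argument x=t captures t's value at definition time.
Step 2: fs[2] was defined when t = 2, so x defaults to 2.
Step 3: result = 2 + 1 = 3 (default arg fixes the late binding issue)

The answer is 3.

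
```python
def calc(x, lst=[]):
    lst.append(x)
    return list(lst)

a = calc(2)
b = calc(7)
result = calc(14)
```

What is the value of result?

Step 1: Default list is shared. list() creates copies for return values.
Step 2: Internal list grows: [2] -> [2, 7] -> [2, 7, 14].
Step 3: result = [2, 7, 14]

The answer is [2, 7, 14].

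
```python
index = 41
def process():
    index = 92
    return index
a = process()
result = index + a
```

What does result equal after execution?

Step 1: Global index = 41. process() returns local index = 92.
Step 2: a = 92. Global index still = 41.
Step 3: result = 41 + 92 = 133

The answer is 133.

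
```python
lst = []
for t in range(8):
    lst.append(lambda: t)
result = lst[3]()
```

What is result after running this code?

Step 1: The loop creates 8 lambdas, all referencing the same variable t.
Step 2: After the loop, t = 7 (final value).
Step 3: lst[3]() looks up t at call time and finds 7. This is the late binding gotcha. result = 7

The answer is 7.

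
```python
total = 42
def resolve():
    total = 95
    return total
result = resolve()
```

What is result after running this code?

Step 1: Global total = 42.
Step 2: resolve() creates local total = 95, shadowing the global.
Step 3: Returns local total = 95. result = 95

The answer is 95.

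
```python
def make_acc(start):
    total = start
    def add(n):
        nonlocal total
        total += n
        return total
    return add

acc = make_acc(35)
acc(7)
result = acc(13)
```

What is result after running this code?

Step 1: make_acc(35) creates closure with total = 35.
Step 2: First acc(7): total = 35 + 7 = 42.
Step 3: Second acc(13): total = 42 + 13 = 55. result = 55

The answer is 55.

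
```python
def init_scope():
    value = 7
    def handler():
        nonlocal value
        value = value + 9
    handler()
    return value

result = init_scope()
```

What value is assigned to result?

Step 1: init_scope() sets value = 7.
Step 2: handler() uses nonlocal to modify value in init_scope's scope: value = 7 + 9 = 16.
Step 3: init_scope() returns the modified value = 16

The answer is 16.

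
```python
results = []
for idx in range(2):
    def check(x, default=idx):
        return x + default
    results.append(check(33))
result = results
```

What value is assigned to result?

Step 1: Default argument default=idx is evaluated at function definition time.
Step 2: Each iteration creates check with default = current idx value.
Step 3: check(33) returns 33 + default. results = [33, 34]

The answer is [33, 34].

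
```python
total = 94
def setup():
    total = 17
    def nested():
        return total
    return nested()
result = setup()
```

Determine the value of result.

Step 1: total = 94 globally, but setup() defines total = 17 locally.
Step 2: nested() looks up total. Not in local scope, so checks enclosing scope (setup) and finds total = 17.
Step 3: result = 17

The answer is 17.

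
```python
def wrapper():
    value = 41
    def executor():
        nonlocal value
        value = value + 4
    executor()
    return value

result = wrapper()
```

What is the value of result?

Step 1: wrapper() sets value = 41.
Step 2: executor() uses nonlocal to modify value in wrapper's scope: value = 41 + 4 = 45.
Step 3: wrapper() returns the modified value = 45

The answer is 45.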